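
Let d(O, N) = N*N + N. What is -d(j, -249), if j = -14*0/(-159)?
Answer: -61752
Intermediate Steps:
j = 0 (j = 0*(-1/159) = 0)
d(O, N) = N + N² (d(O, N) = N² + N = N + N²)
-d(j, -249) = -(-249)*(1 - 249) = -(-249)*(-248) = -1*61752 = -61752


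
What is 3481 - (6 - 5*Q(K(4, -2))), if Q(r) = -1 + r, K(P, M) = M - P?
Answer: 3440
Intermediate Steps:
3481 - (6 - 5*Q(K(4, -2))) = 3481 - (6 - 5*(-1 + (-2 - 1*4))) = 3481 - (6 - 5*(-1 + (-2 - 4))) = 3481 - (6 - 5*(-1 - 6)) = 3481 - (6 - 5*(-7)) = 3481 - (6 + 35) = 3481 - 1*41 = 3481 - 41 = 3440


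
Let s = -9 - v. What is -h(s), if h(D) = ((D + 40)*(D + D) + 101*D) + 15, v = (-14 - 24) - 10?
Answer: -10116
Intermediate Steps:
v = -48 (v = -38 - 10 = -48)
s = 39 (s = -9 - 1*(-48) = -9 + 48 = 39)
h(D) = 15 + 101*D + 2*D*(40 + D) (h(D) = ((40 + D)*(2*D) + 101*D) + 15 = (2*D*(40 + D) + 101*D) + 15 = (101*D + 2*D*(40 + D)) + 15 = 15 + 101*D + 2*D*(40 + D))
-h(s) = -(15 + 2*39**2 + 181*39) = -(15 + 2*1521 + 7059) = -(15 + 3042 + 7059) = -1*10116 = -10116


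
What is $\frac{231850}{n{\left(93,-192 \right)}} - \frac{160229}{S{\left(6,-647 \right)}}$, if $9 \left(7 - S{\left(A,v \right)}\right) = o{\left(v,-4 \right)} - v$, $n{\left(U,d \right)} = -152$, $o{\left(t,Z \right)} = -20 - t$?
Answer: $- \frac{30788539}{92036} \approx -334.53$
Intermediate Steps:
$S{\left(A,v \right)} = \frac{83}{9} + \frac{2 v}{9}$ ($S{\left(A,v \right)} = 7 - \frac{\left(-20 - v\right) - v}{9} = 7 - \frac{-20 - 2 v}{9} = 7 + \left(\frac{20}{9} + \frac{2 v}{9}\right) = \frac{83}{9} + \frac{2 v}{9}$)
$\frac{231850}{n{\left(93,-192 \right)}} - \frac{160229}{S{\left(6,-647 \right)}} = \frac{231850}{-152} - \frac{160229}{\frac{83}{9} + \frac{2}{9} \left(-647\right)} = 231850 \left(- \frac{1}{152}\right) - \frac{160229}{\frac{83}{9} - \frac{1294}{9}} = - \frac{115925}{76} - \frac{160229}{- \frac{1211}{9}} = - \frac{115925}{76} - - \frac{1442061}{1211} = - \frac{115925}{76} + \frac{1442061}{1211} = - \frac{30788539}{92036}$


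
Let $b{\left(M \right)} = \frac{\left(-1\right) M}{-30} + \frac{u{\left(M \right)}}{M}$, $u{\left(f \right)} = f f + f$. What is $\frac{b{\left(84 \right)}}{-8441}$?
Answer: $- \frac{439}{42205} \approx -0.010402$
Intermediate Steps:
$u{\left(f \right)} = f + f^{2}$ ($u{\left(f \right)} = f^{2} + f = f + f^{2}$)
$b{\left(M \right)} = 1 + \frac{31 M}{30}$ ($b{\left(M \right)} = \frac{\left(-1\right) M}{-30} + \frac{M \left(1 + M\right)}{M} = - M \left(- \frac{1}{30}\right) + \left(1 + M\right) = \frac{M}{30} + \left(1 + M\right) = 1 + \frac{31 M}{30}$)
$\frac{b{\left(84 \right)}}{-8441} = \frac{1 + \frac{31}{30} \cdot 84}{-8441} = \left(1 + \frac{434}{5}\right) \left(- \frac{1}{8441}\right) = \frac{439}{5} \left(- \frac{1}{8441}\right) = - \frac{439}{42205}$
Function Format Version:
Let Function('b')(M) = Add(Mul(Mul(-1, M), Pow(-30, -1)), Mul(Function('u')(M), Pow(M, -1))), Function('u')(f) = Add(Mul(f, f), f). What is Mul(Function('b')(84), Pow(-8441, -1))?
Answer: Rational(-439, 42205) ≈ -0.010402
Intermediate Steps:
Function('u')(f) = Add(f, Pow(f, 2)) (Function('u')(f) = Add(Pow(f, 2), f) = Add(f, Pow(f, 2)))
Function('b')(M) = Add(1, Mul(Rational(31, 30), M)) (Function('b')(M) = Add(Mul(Mul(-1, M), Pow(-30, -1)), Mul(Mul(M, Add(1, M)), Pow(M, -1))) = Add(Mul(Mul(-1, M), Rational(-1, 30)), Add(1, M)) = Add(Mul(Rational(1, 30), M), Add(1, M)) = Add(1, Mul(Rational(31, 30), M)))
Mul(Function('b')(84), Pow(-8441, -1)) = Mul(Add(1, Mul(Rational(31, 30), 84)), Pow(-8441, -1)) = Mul(Add(1, Rational(434, 5)), Rational(-1, 8441)) = Mul(Rational(439, 5), Rational(-1, 8441)) = Rational(-439, 42205)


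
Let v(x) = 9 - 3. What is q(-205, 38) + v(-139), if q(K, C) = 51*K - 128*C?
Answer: -15313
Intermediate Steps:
q(K, C) = -128*C + 51*K
v(x) = 6
q(-205, 38) + v(-139) = (-128*38 + 51*(-205)) + 6 = (-4864 - 10455) + 6 = -15319 + 6 = -15313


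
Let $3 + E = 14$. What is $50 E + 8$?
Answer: $558$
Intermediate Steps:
$E = 11$ ($E = -3 + 14 = 11$)
$50 E + 8 = 50 \cdot 11 + 8 = 550 + 8 = 558$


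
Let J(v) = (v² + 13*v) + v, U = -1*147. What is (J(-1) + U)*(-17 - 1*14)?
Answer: 4960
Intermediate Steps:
U = -147
J(v) = v² + 14*v
(J(-1) + U)*(-17 - 1*14) = (-(14 - 1) - 147)*(-17 - 1*14) = (-1*13 - 147)*(-17 - 14) = (-13 - 147)*(-31) = -160*(-31) = 4960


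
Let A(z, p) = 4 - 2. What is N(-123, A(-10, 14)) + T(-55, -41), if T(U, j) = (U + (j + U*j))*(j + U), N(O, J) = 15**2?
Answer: -207039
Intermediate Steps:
A(z, p) = 2
N(O, J) = 225
T(U, j) = (U + j)*(U + j + U*j) (T(U, j) = (U + j + U*j)*(U + j) = (U + j)*(U + j + U*j))
N(-123, A(-10, 14)) + T(-55, -41) = 225 + ((-55)**2 + (-41)**2 - 55*(-41)**2 - 41*(-55)**2 + 2*(-55)*(-41)) = 225 + (3025 + 1681 - 55*1681 - 41*3025 + 4510) = 225 + (3025 + 1681 - 92455 - 124025 + 4510) = 225 - 207264 = -207039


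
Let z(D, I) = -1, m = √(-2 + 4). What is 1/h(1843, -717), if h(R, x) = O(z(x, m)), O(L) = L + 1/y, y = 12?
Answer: -12/11 ≈ -1.0909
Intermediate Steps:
m = √2 ≈ 1.4142
O(L) = 1/12 + L (O(L) = L + 1/12 = 1/12 + L)
h(R, x) = -11/12 (h(R, x) = 1/12 - 1 = -11/12)
1/h(1843, -717) = 1/(-11/12) = -12/11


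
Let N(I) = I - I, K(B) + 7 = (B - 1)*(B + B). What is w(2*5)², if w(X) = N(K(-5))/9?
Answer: 0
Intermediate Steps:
K(B) = -7 + 2*B*(-1 + B) (K(B) = -7 + (B - 1)*(B + B) = -7 + (-1 + B)*(2*B) = -7 + 2*B*(-1 + B))
N(I) = 0
w(X) = 0 (w(X) = 0/9 = 0*(⅑) = 0)
w(2*5)² = 0² = 0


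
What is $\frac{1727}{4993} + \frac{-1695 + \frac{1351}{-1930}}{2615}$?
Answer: $- \frac{39505251}{130566950} \approx -0.30257$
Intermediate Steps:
$\frac{1727}{4993} + \frac{-1695 + \frac{1351}{-1930}}{2615} = 1727 \cdot \frac{1}{4993} + \left(-1695 + 1351 \left(- \frac{1}{1930}\right)\right) \frac{1}{2615} = \frac{1727}{4993} + \left(-1695 - \frac{7}{10}\right) \frac{1}{2615} = \frac{1727}{4993} - \frac{16957}{26150} = - \frac{39505251}{130566950}$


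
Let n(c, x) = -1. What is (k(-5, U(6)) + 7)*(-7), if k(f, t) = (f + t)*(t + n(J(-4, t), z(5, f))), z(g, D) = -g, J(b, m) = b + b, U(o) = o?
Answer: -84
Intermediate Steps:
J(b, m) = 2*b
k(f, t) = (-1 + t)*(f + t) (k(f, t) = (f + t)*(t - 1) = (f + t)*(-1 + t) = (-1 + t)*(f + t))
(k(-5, U(6)) + 7)*(-7) = ((6**2 - 1*(-5) - 1*6 - 5*6) + 7)*(-7) = ((36 + 5 - 6 - 30) + 7)*(-7) = (5 + 7)*(-7) = 12*(-7) = -84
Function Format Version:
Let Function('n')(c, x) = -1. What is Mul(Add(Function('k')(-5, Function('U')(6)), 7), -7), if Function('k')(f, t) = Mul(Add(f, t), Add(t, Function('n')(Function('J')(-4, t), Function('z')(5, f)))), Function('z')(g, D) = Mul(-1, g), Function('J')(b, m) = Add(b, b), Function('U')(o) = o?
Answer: -84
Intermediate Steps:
Function('J')(b, m) = Mul(2, b)
Function('k')(f, t) = Mul(Add(-1, t), Add(f, t)) (Function('k')(f, t) = Mul(Add(f, t), Add(t, -1)) = Mul(Add(f, t), Add(-1, t)) = Mul(Add(-1, t), Add(f, t)))
Mul(Add(Function('k')(-5, Function('U')(6)), 7), -7) = Mul(Add(Add(Pow(6, 2), Mul(-1, -5), Mul(-1, 6), Mul(-5, 6)), 7), -7) = Mul(Add(Add(36, 5, -6, -30), 7), -7) = Mul(Add(5, 7), -7) = Mul(12, -7) = -84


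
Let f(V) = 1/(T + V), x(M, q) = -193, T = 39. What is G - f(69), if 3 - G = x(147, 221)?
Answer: 21167/108 ≈ 195.99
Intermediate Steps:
G = 196 (G = 3 - 1*(-193) = 3 + 193 = 196)
f(V) = 1/(39 + V)
G - f(69) = 196 - 1/(39 + 69) = 196 - 1/108 = 21167/108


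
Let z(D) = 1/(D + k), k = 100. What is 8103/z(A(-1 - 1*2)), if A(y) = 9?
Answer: 883227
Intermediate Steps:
z(D) = 1/(100 + D) (z(D) = 1/(D + 100) = 1/(100 + D))
8103/z(A(-1 - 1*2)) = 8103/(1/(100 + 9)) = 8103/(1/109) = 8103*109 = 883227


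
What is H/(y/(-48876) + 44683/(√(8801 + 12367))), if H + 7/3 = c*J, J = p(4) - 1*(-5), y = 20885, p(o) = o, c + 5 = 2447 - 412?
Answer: 1370567891057610/16560850297388903 + 568726562730294094*√3/16560850297388903 ≈ 59.564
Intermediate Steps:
c = 2030 (c = -5 + (2447 - 412) = -5 + 2035 = 2030)
J = 9 (J = 4 - 1*(-5) = 4 + 5 = 9)
H = 54803/3 (H = -7/3 + 2030*9 = -7/3 + 18270 = 54803/3 ≈ 18268.)
H/(y/(-48876) + 44683/(√(8801 + 12367))) = 54803/(3*(20885/(-48876) + 44683/(√(8801 + 12367)))) = 54803/(3*(20885*(-1/48876) + 44683/(√21168))) = 54803/(3*(-20885/48876 + 44683/((84*√3)))) = 54803/(3*(-20885/48876 + 44683*(√3/252))) = 54803/(3*(-20885/48876 + 44683*√3/252))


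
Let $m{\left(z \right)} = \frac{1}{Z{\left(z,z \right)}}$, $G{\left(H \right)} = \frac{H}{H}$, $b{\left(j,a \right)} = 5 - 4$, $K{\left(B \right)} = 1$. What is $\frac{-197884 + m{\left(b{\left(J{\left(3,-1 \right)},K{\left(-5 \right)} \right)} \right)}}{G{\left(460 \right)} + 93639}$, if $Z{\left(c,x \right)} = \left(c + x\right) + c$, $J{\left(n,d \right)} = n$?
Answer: $- \frac{593651}{280920} \approx -2.1132$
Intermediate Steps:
$b{\left(j,a \right)} = 1$ ($b{\left(j,a \right)} = 5 - 4 = 1$)
$Z{\left(c,x \right)} = x + 2 c$
$G{\left(H \right)} = 1$
$m{\left(z \right)} = \frac{1}{3 z}$ ($m{\left(z \right)} = \frac{1}{z + 2 z} = \frac{1}{3 z}$)
$\frac{-197884 + m{\left(b{\left(J{\left(3,-1 \right)},K{\left(-5 \right)} \right)} \right)}}{G{\left(460 \right)} + 93639} = \frac{-197884 + \frac{1}{3 \cdot 1}}{1 + 93639} = \frac{-197884 + \frac{1}{3} \cdot 1}{93640} = \left(-197884 + \frac{1}{3}\right) \frac{1}{93640} = \left(- \frac{593651}{3}\right) \frac{1}{93640} = - \frac{593651}{280920}$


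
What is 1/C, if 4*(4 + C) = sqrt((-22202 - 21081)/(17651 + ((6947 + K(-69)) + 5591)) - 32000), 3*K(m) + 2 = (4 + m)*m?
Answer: -6083200/3066062649 - 20*I*sqrt(11564656885898)/3066062649 ≈ -0.001984 - 0.022183*I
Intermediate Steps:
K(m) = -2/3 + m*(4 + m)/3 (K(m) = -2/3 + ((4 + m)*m)/3 = -2/3 + (m*(4 + m))/3 = -2/3 + m*(4 + m)/3)
C = -4 + I*sqrt(11564656885898)/76040 (C = -4 + sqrt((-22202 - 21081)/(17651 + ((6947 + (-2/3 + (1/3)*(-69)**2 + (4/3)*(-69))) + 5591)) - 32000)/4 = -4 + sqrt(-43283/(17651 + ((6947 + (-2/3 + (1/3)*4761 - 92)) + 5591)) - 32000)/4 = -4 + sqrt(-43283/(17651 + ((6947 + (-2/3 + 1587 - 92)) + 5591)) - 32000)/4 = -4 + sqrt(-43283/(17651 + ((6947 + 4483/3) + 5591)) - 32000)/4 = -4 + sqrt(-43283/(17651 + (25324/3 + 5591)) - 32000)/4 = -4 + sqrt(-43283/(17651 + 42097/3) - 32000)/4 = -4 + sqrt(-43283/95050/3 - 32000)/4 = -4 + sqrt(-43283*3/95050 - 32000)/4 = -4 + sqrt(-129849/95050 - 32000)/4 = -4 + sqrt(-3041729849/95050)/4 = -4 + (I*sqrt(11564656885898)/19010)/4 = -4 + I*sqrt(11564656885898)/76040 ≈ -4.0 + 44.722*I)
1/C = 1/(-4 + I*sqrt(11564656885898)/76040)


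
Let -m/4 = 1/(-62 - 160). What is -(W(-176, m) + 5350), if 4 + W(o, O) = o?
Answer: -5170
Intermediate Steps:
m = 2/111 (m = -4/(-62 - 160) = -4/(-222) = -4*(-1/222) = 2/111 ≈ 0.018018)
W(o, O) = -4 + o
-(W(-176, m) + 5350) = -((-4 - 176) + 5350) = -(-180 + 5350) = -1*5170 = -5170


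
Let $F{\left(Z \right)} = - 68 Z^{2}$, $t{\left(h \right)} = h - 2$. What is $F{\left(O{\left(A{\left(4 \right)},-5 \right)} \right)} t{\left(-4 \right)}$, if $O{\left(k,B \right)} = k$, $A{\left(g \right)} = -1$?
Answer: $408$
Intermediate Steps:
$t{\left(h \right)} = -2 + h$
$F{\left(O{\left(A{\left(4 \right)},-5 \right)} \right)} t{\left(-4 \right)} = - 68 \left(-1\right)^{2} \left(-2 - 4\right) = \left(-68\right) 1 \left(-6\right) = \left(-68\right) \left(-6\right) = 408$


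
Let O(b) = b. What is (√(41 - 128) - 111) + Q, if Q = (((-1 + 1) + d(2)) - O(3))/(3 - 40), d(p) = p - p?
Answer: -4104/37 + I*√87 ≈ -110.92 + 9.3274*I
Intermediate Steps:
d(p) = 0
Q = 3/37 (Q = (((-1 + 1) + 0) - 1*3)/(3 - 40) = ((0 + 0) - 3)/(-37) = (0 - 3)*(-1/37) = -3*(-1/37) = 3/37 ≈ 0.081081)
(√(41 - 128) - 111) + Q = (√(41 - 128) - 111) + 3/37 = (√(-87) - 111) + 3/37 = (I*√87 - 111) + 3/37 = (-111 + I*√87) + 3/37 = -4104/37 + I*√87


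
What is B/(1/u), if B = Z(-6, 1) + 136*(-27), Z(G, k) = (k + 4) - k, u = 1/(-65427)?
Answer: 3668/65427 ≈ 0.056062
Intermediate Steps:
u = -1/65427 ≈ -1.5284e-5
Z(G, k) = 4 (Z(G, k) = (4 + k) - k = 4)
B = -3668 (B = 4 + 136*(-27) = 4 - 3672 = -3668)
B/(1/u) = -3668/(1/(-1/65427)) = -3668/(-65427) = -3668*(-1/65427) = 3668/65427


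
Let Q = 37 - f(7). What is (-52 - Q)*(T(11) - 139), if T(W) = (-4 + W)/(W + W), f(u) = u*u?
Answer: 61020/11 ≈ 5547.3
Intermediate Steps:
f(u) = u**2
Q = -12 (Q = 37 - 1*7**2 = 37 - 1*49 = 37 - 49 = -12)
T(W) = (-4 + W)/(2*W) (T(W) = (-4 + W)/((2*W)) = (-4 + W)*(1/(2*W)) = (-4 + W)/(2*W))
(-52 - Q)*(T(11) - 139) = (-52 - 1*(-12))*((1/2)*(-4 + 11)/11 - 139) = (-52 + 12)*((1/2)*(1/11)*7 - 139) = -40*(7/22 - 139) = -40*(-3051/22) = 61020/11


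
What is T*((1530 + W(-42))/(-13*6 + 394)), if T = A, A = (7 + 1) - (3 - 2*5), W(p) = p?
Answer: 5580/79 ≈ 70.633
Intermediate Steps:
A = 15 (A = 8 - (3 - 10) = 8 - 1*(-7) = 8 + 7 = 15)
T = 15
T*((1530 + W(-42))/(-13*6 + 394)) = 15*((1530 - 42)/(-13*6 + 394)) = 15*(1488/(-78 + 394)) = 15*(1488/316) = 15*(1488*(1/316)) = 15*(372/79) = 5580/79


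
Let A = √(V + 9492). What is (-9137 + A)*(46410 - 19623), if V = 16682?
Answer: -244752819 + 26787*√26174 ≈ -2.4042e+8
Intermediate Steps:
A = √26174 (A = √(16682 + 9492) = √26174 ≈ 161.78)
(-9137 + A)*(46410 - 19623) = (-9137 + √26174)*(46410 - 19623) = (-9137 + √26174)*26787 = -244752819 + 26787*√26174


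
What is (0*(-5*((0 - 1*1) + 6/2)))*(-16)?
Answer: 0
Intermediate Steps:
(0*(-5*((0 - 1*1) + 6/2)))*(-16) = (0*(-5*((0 - 1) + 6*(½))))*(-16) = (0*(-5*(-1 + 3)))*(-16) = (0*(-5*2))*(-16) = (0*(-10))*(-16) = 0*(-16) = 0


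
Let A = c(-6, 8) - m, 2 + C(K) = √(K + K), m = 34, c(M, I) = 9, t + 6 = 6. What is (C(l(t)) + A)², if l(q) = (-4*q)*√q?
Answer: 729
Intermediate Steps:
t = 0 (t = -6 + 6 = 0)
l(q) = -4*q^(3/2)
C(K) = -2 + √2*√K (C(K) = -2 + √(K + K) = -2 + √(2*K) = -2 + √2*√K)
A = -25 (A = 9 - 1*34 = 9 - 34 = -25)
(C(l(t)) + A)² = ((-2 + √2*√(-4*0^(3/2))) - 25)² = ((-2 + √2*√(-4*0)) - 25)² = ((-2 + √2*√0) - 25)² = ((-2 + √2*0) - 25)² = ((-2 + 0) - 25)² = (-2 - 25)² = (-27)² = 729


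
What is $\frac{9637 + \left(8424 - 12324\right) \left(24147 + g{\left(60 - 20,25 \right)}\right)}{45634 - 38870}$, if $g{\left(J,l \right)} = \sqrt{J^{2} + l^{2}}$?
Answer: $- \frac{94163663}{6764} - \frac{4875 \sqrt{89}}{1691} \approx -13949.0$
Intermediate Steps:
$\frac{9637 + \left(8424 - 12324\right) \left(24147 + g{\left(60 - 20,25 \right)}\right)}{45634 - 38870} = \frac{9637 + \left(8424 - 12324\right) \left(24147 + \sqrt{\left(60 - 20\right)^{2} + 25^{2}}\right)}{45634 - 38870} = \frac{9637 - 3900 \left(24147 + \sqrt{40^{2} + 625}\right)}{6764} = \left(9637 - 3900 \left(24147 + \sqrt{1600 + 625}\right)\right) \frac{1}{6764} = \left(9637 - 3900 \left(24147 + \sqrt{2225}\right)\right) \frac{1}{6764} = \left(9637 - 3900 \left(24147 + 5 \sqrt{89}\right)\right) \frac{1}{6764} = \left(9637 - \left(94173300 + 19500 \sqrt{89}\right)\right) \frac{1}{6764} = \left(-94163663 - 19500 \sqrt{89}\right) \frac{1}{6764} = - \frac{94163663}{6764} - \frac{4875 \sqrt{89}}{1691}$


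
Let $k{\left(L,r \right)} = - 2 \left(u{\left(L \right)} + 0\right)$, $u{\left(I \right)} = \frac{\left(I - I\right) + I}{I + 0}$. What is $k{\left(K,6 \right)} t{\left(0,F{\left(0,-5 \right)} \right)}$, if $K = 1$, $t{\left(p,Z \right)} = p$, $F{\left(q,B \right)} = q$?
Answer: $0$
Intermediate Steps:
$u{\left(I \right)} = 1$ ($u{\left(I \right)} = \frac{0 + I}{I} = \frac{I}{I} = 1$)
$k{\left(L,r \right)} = -2$ ($k{\left(L,r \right)} = - 2 \left(1 + 0\right) = \left(-2\right) 1 = -2$)
$k{\left(K,6 \right)} t{\left(0,F{\left(0,-5 \right)} \right)} = \left(-2\right) 0 = 0$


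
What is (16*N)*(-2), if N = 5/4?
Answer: -40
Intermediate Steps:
N = 5/4 (N = 5*(¼) = 5/4 ≈ 1.2500)
(16*N)*(-2) = (16*(5/4))*(-2) = 20*(-2) = -40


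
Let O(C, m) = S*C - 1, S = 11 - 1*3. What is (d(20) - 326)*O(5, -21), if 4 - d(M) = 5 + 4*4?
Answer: -13377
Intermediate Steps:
d(M) = -17 (d(M) = 4 - (5 + 4*4) = 4 - (5 + 16) = 4 - 1*21 = 4 - 21 = -17)
S = 8 (S = 11 - 3 = 8)
O(C, m) = -1 + 8*C (O(C, m) = 8*C - 1 = -1 + 8*C)
(d(20) - 326)*O(5, -21) = (-17 - 326)*(-1 + 8*5) = -343*(-1 + 40) = -343*39 = -13377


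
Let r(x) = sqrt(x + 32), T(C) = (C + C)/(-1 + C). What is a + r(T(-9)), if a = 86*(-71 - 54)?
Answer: -10750 + 13*sqrt(5)/5 ≈ -10744.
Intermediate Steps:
T(C) = 2*C/(-1 + C) (T(C) = (2*C)/(-1 + C) = 2*C/(-1 + C))
a = -10750 (a = 86*(-125) = -10750)
r(x) = sqrt(32 + x)
a + r(T(-9)) = -10750 + sqrt(32 + 2*(-9)/(-1 - 9)) = -10750 + sqrt(32 + 2*(-9)/(-10)) = -10750 + sqrt(32 + 2*(-9)*(-1/10)) = -10750 + sqrt(32 + 9/5) = -10750 + sqrt(169/5) = -10750 + 13*sqrt(5)/5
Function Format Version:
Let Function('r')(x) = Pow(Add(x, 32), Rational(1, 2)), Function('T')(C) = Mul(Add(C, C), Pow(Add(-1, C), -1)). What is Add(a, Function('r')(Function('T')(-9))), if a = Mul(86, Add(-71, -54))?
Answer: Add(-10750, Mul(Rational(13, 5), Pow(5, Rational(1, 2)))) ≈ -10744.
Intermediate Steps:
Function('T')(C) = Mul(2, C, Pow(Add(-1, C), -1)) (Function('T')(C) = Mul(Mul(2, C), Pow(Add(-1, C), -1)) = Mul(2, C, Pow(Add(-1, C), -1)))
a = -10750 (a = Mul(86, -125) = -10750)
Function('r')(x) = Pow(Add(32, x), Rational(1, 2))
Add(a, Function('r')(Function('T')(-9))) = Add(-10750, Pow(Add(32, Mul(2, -9, Pow(Add(-1, -9), -1))), Rational(1, 2))) = Add(-10750, Pow(Add(32, Mul(2, -9, Pow(-10, -1))), Rational(1, 2))) = Add(-10750, Pow(Add(32, Mul(2, -9, Rational(-1, 10))), Rational(1, 2))) = Add(-10750, Pow(Add(32, Rational(9, 5)), Rational(1, 2))) = Add(-10750, Pow(Rational(169, 5), Rational(1, 2))) = Add(-10750, Mul(Rational(13, 5), Pow(5, Rational(1, 2))))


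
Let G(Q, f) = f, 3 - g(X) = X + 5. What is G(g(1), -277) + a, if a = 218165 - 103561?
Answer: 114327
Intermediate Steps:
g(X) = -2 - X (g(X) = 3 - (X + 5) = 3 - (5 + X) = 3 + (-5 - X) = -2 - X)
a = 114604
G(g(1), -277) + a = -277 + 114604 = 114327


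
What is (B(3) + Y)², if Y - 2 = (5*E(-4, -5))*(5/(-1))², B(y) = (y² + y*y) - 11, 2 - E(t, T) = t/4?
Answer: 147456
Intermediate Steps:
E(t, T) = 2 - t/4
B(y) = -11 + 2*y² (B(y) = (y² + y²) - 11 = 2*y² - 11 = -11 + 2*y²)
Y = 377 (Y = 2 + (5*(2 - ¼*(-4)))*(5/(-1))² = 2 + (5*(2 + 1))*(5*(-1))² = 2 + (5*3)*(-5)² = 2 + 15*25 = 2 + 375 = 377)
(B(3) + Y)² = ((-11 + 2*3²) + 377)² = ((-11 + 2*9) + 377)² = ((-11 + 18) + 377)² = (7 + 377)² = 384² = 147456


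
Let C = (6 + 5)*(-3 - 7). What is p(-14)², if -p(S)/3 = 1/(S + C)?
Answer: 9/15376 ≈ 0.00058533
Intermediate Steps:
C = -110 (C = 11*(-10) = -110)
p(S) = -3/(-110 + S) (p(S) = -3/(S - 110) = -3/(-110 + S))
p(-14)² = (-3/(-110 - 14))² = (-3/(-124))² = (-3*(-1/124))² = (3/124)² = 9/15376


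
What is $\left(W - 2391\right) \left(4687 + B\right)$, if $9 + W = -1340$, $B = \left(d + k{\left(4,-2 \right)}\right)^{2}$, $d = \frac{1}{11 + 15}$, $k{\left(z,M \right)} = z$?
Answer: $- \frac{2972773595}{169} \approx -1.759 \cdot 10^{7}$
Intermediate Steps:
$d = \frac{1}{26} \approx 0.038462$
$B = \frac{11025}{676}$ ($B = \left(\frac{1}{26} + 4\right)^{2} = \left(\frac{105}{26}\right)^{2} = \frac{11025}{676} \approx 16.309$)
$W = -1349$ ($W = -9 - 1340 = -1349$)
$\left(W - 2391\right) \left(4687 + B\right) = \left(-1349 - 2391\right) \left(4687 + \frac{11025}{676}\right) = \left(-3740\right) \frac{3179437}{676} = - \frac{2972773595}{169}$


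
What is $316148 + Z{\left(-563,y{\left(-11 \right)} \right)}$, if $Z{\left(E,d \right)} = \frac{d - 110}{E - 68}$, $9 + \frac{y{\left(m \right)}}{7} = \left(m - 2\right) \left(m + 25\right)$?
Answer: $\frac{199490835}{631} \approx 3.1615 \cdot 10^{5}$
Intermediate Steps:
$y{\left(m \right)} = -63 + 7 \left(-2 + m\right) \left(25 + m\right)$ ($y{\left(m \right)} = -63 + 7 \left(m - 2\right) \left(m + 25\right) = -63 + 7 \left(-2 + m\right) \left(25 + m\right)$)
$Z{\left(E,d \right)} = \frac{-110 + d}{-68 + E}$
$316148 + Z{\left(-563,y{\left(-11 \right)} \right)} = 316148 + \frac{-110 + \left(-413 + 7 \left(-11\right)^{2} + 161 \left(-11\right)\right)}{-68 - 563} = 316148 + \frac{-110 - 1337}{-631} = 316148 - \frac{-110 - 1337}{631} = 316148 - - \frac{1447}{631} = 316148 + \frac{1447}{631} = \frac{199490835}{631}$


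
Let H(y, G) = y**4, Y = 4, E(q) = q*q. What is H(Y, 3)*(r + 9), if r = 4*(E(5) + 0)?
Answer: 27904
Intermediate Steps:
E(q) = q**2
r = 100 (r = 4*(5**2 + 0) = 4*(25 + 0) = 4*25 = 100)
H(Y, 3)*(r + 9) = 4**4*(100 + 9) = 256*109 = 27904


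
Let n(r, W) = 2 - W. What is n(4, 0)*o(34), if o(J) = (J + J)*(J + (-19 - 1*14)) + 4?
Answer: 144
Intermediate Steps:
o(J) = 4 + 2*J*(-33 + J) (o(J) = (2*J)*(J + (-19 - 14)) + 4 = (2*J)*(J - 33) + 4 = (2*J)*(-33 + J) + 4 = 2*J*(-33 + J) + 4 = 4 + 2*J*(-33 + J))
n(4, 0)*o(34) = (2 - 1*0)*(4 - 66*34 + 2*34²) = (2 + 0)*(4 - 2244 + 2*1156) = 2*(4 - 2244 + 2312) = 2*72 = 144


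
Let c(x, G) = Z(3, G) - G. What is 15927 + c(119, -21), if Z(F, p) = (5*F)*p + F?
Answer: 15636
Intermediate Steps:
Z(F, p) = F + 5*F*p (Z(F, p) = 5*F*p + F = F + 5*F*p)
c(x, G) = 3 + 14*G (c(x, G) = 3*(1 + 5*G) - G = (3 + 15*G) - G = 3 + 14*G)
15927 + c(119, -21) = 15927 + (3 + 14*(-21)) = 15927 + (3 - 294) = 15927 - 291 = 15636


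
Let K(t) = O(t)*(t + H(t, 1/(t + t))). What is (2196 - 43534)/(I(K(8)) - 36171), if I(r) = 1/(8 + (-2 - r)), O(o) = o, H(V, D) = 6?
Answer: 398348/348557 ≈ 1.1428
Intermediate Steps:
K(t) = t*(6 + t) (K(t) = t*(t + 6) = t*(6 + t))
I(r) = 1/(6 - r)
(2196 - 43534)/(I(K(8)) - 36171) = (2196 - 43534)/(-1/(-6 + 8*(6 + 8)) - 36171) = -41338/(-1/(-6 + 8*14) - 36171) = -41338/(-1/(-6 + 112) - 36171) = -41338/(-1/106 - 36171) = -41338/(-3834127/106) = -41338*(-106/3834127) = 398348/348557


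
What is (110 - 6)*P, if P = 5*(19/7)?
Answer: 9880/7 ≈ 1411.4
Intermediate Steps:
P = 95/7 (P = 5*(19*(1/7)) = 5*(19/7) = 95/7 ≈ 13.571)
(110 - 6)*P = (110 - 6)*(95/7) = 104*(95/7) = 9880/7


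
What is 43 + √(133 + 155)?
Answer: 43 + 12*√2 ≈ 59.971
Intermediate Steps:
43 + √(133 + 155) = 43 + √288 = 43 + 12*√2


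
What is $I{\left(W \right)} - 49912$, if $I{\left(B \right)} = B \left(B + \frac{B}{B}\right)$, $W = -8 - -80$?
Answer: $-44656$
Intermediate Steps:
$W = 72$ ($W = -8 + 80 = 72$)
$I{\left(B \right)} = B \left(1 + B\right)$ ($I{\left(B \right)} = B \left(B + 1\right) = B \left(1 + B\right)$)
$I{\left(W \right)} - 49912 = 72 \left(1 + 72\right) - 49912 = 72 \cdot 73 - 49912 = 5256 - 49912 = -44656$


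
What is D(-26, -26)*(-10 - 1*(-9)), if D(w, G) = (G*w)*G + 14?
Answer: 17562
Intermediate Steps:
D(w, G) = 14 + w*G**2 (D(w, G) = w*G**2 + 14 = 14 + w*G**2)
D(-26, -26)*(-10 - 1*(-9)) = (14 - 26*(-26)**2)*(-10 - 1*(-9)) = (14 - 26*676)*(-10 + 9) = (14 - 17576)*(-1) = -17562*(-1) = 17562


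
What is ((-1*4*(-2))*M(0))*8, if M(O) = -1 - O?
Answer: -64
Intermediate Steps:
((-1*4*(-2))*M(0))*8 = ((-1*4*(-2))*(-1 - 1*0))*8 = ((-4*(-2))*(-1 + 0))*8 = (8*(-1))*8 = -8*8 = -64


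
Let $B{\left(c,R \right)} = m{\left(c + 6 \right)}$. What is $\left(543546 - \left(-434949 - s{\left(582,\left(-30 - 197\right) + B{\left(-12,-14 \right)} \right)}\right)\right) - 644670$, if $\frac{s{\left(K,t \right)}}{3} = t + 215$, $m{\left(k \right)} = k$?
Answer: $333771$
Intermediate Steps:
$B{\left(c,R \right)} = 6 + c$ ($B{\left(c,R \right)} = c + 6 = 6 + c$)
$s{\left(K,t \right)} = 645 + 3 t$ ($s{\left(K,t \right)} = 3 \left(t + 215\right) = 3 \left(215 + t\right) = 645 + 3 t$)
$\left(543546 - \left(-434949 - s{\left(582,\left(-30 - 197\right) + B{\left(-12,-14 \right)} \right)}\right)\right) - 644670 = \left(543546 + \left(\left(\left(645 + 3 \left(\left(-30 - 197\right) + \left(6 - 12\right)\right)\right) + 607865\right) - 172916\right)\right) - 644670 = \left(543546 + \left(\left(\left(645 + 3 \left(-227 - 6\right)\right) + 607865\right) - 172916\right)\right) - 644670 = \left(543546 + \left(\left(\left(645 + 3 \left(-233\right)\right) + 607865\right) - 172916\right)\right) - 644670 = \left(543546 + \left(\left(\left(645 - 699\right) + 607865\right) - 172916\right)\right) - 644670 = \left(543546 + \left(\left(-54 + 607865\right) - 172916\right)\right) - 644670 = \left(543546 + \left(607811 - 172916\right)\right) - 644670 = \left(543546 + 434895\right) - 644670 = 978441 - 644670 = 333771$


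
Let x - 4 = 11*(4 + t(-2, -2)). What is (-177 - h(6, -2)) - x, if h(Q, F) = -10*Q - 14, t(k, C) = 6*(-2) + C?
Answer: 3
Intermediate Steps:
t(k, C) = -12 + C
h(Q, F) = -14 - 10*Q
x = -106 (x = 4 + 11*(4 + (-12 - 2)) = 4 + 11*(4 - 14) = 4 + 11*(-10) = 4 - 110 = -106)
(-177 - h(6, -2)) - x = (-177 - (-14 - 10*6)) - 1*(-106) = (-177 - (-14 - 60)) + 106 = (-177 - 1*(-74)) + 106 = (-177 + 74) + 106 = -103 + 106 = 3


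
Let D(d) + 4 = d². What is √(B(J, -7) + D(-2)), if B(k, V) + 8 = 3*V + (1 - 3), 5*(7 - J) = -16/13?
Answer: I*√31 ≈ 5.5678*I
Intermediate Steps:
J = 471/65 (J = 7 - (-16)/(5*13) = 7 - ⅕*(-16/13) = 7 + 16/65 = 471/65 ≈ 7.2462)
B(k, V) = -10 + 3*V (B(k, V) = -8 + (3*V + (1 - 3)) = -8 + (3*V - 2) = -8 + (-2 + 3*V) = -10 + 3*V)
D(d) = -4 + d²
√(B(J, -7) + D(-2)) = √((-10 + 3*(-7)) + (-4 + (-2)²)) = √((-10 - 21) + (-4 + 4)) = √(-31 + 0) = √(-31) = I*√31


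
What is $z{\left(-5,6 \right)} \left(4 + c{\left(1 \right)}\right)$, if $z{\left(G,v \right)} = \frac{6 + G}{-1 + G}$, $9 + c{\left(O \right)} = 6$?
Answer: $- \frac{1}{6} \approx -0.16667$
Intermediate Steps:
$c{\left(O \right)} = -3$ ($c{\left(O \right)} = -9 + 6 = -3$)
$z{\left(G,v \right)} = \frac{6 + G}{-1 + G}$
$z{\left(-5,6 \right)} \left(4 + c{\left(1 \right)}\right) = \frac{6 - 5}{-1 - 5} \left(4 - 3\right) = \frac{1}{-6} \cdot 1 \cdot 1 = \left(- \frac{1}{6}\right) 1 \cdot 1 = \left(- \frac{1}{6}\right) 1 = - \frac{1}{6}$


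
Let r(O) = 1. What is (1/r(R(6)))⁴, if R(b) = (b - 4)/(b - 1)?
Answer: 1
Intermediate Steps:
R(b) = (-4 + b)/(-1 + b)
(1/r(R(6)))⁴ = (1/1)⁴ = 1⁴ = 1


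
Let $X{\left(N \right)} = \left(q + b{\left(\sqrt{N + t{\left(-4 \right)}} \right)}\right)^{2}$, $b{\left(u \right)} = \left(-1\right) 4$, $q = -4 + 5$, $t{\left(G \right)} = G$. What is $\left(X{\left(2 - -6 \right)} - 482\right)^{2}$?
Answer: $223729$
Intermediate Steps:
$q = 1$
$b{\left(u \right)} = -4$
$X{\left(N \right)} = 9$ ($X{\left(N \right)} = \left(1 - 4\right)^{2} = \left(-3\right)^{2} = 9$)
$\left(X{\left(2 - -6 \right)} - 482\right)^{2} = \left(9 - 482\right)^{2} = \left(-473\right)^{2} = 223729$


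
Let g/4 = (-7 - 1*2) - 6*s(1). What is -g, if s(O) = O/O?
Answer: 60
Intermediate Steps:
s(O) = 1
g = -60 (g = 4*((-7 - 1*2) - 6) = 4*((-7 - 2) - 6*1) = 4*(-9 - 6) = 4*(-15) = -60)
-g = -1*(-60) = 60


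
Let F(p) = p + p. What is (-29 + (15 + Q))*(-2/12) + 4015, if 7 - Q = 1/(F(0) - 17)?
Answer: 204824/51 ≈ 4016.2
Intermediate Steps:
F(p) = 2*p
Q = 120/17 (Q = 7 - 1/(2*0 - 17) = 7 - 1/(0 - 17) = 7 - 1/(-17) = 7 - 1*(-1/17) = 7 + 1/17 = 120/17 ≈ 7.0588)
(-29 + (15 + Q))*(-2/12) + 4015 = (-29 + (15 + 120/17))*(-2/12) + 4015 = (-29 + 375/17)*(-2*1/12) + 4015 = -118/17*(-1/6) + 4015 = 59/51 + 4015 = 204824/51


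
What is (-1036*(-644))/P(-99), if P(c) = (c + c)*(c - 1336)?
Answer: 47656/20295 ≈ 2.3482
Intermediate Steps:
P(c) = 2*c*(-1336 + c) (P(c) = (2*c)*(-1336 + c) = 2*c*(-1336 + c))
(-1036*(-644))/P(-99) = (-1036*(-644))/((2*(-99)*(-1336 - 99))) = 667184/((2*(-99)*(-1435))) = 667184/284130 = 667184*(1/284130) = 47656/20295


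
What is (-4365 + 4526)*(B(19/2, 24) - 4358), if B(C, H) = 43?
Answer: -694715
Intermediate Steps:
(-4365 + 4526)*(B(19/2, 24) - 4358) = (-4365 + 4526)*(43 - 4358) = 161*(-4315) = -694715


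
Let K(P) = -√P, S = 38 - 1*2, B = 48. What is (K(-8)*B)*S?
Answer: -3456*I*√2 ≈ -4887.5*I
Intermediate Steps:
S = 36 (S = 38 - 2 = 36)
(K(-8)*B)*S = (-√(-8)*48)*36 = (-2*I*√2*48)*36 = -96*I*√2*36 = -3456*I*√2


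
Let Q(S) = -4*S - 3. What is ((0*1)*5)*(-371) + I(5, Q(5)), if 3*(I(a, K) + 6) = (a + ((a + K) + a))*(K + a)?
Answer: 42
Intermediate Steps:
Q(S) = -3 - 4*S
I(a, K) = -6 + (K + a)*(K + 3*a)/3 (I(a, K) = -6 + ((a + ((a + K) + a))*(K + a))/3 = -6 + ((a + ((K + a) + a))*(K + a))/3 = -6 + ((a + (K + 2*a))*(K + a))/3 = -6 + ((K + 3*a)*(K + a))/3 = -6 + ((K + a)*(K + 3*a))/3 = -6 + (K + a)*(K + 3*a)/3)
((0*1)*5)*(-371) + I(5, Q(5)) = ((0*1)*5)*(-371) + (-6 + 5² + (-3 - 4*5)²/3 + (4/3)*(-3 - 4*5)*5) = (0*5)*(-371) + (-6 + 25 + (-3 - 20)²/3 + (4/3)*(-3 - 20)*5) = 0*(-371) + (-6 + 25 + (⅓)*(-23)² + (4/3)*(-23)*5) = 0 + (-6 + 25 + (⅓)*529 - 460/3) = 0 + (-6 + 25 + 529/3 - 460/3) = 0 + 42 = 42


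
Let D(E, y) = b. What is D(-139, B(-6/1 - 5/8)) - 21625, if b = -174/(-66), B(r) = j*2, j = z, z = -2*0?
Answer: -237846/11 ≈ -21622.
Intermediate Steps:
z = 0
j = 0
B(r) = 0 (B(r) = 0*2 = 0)
b = 29/11 (b = -174*(-1/66) = 29/11 ≈ 2.6364)
D(E, y) = 29/11
D(-139, B(-6/1 - 5/8)) - 21625 = 29/11 - 21625 = -237846/11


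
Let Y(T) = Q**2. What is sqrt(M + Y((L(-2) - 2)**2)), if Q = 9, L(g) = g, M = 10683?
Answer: 6*sqrt(299) ≈ 103.75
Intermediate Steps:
Y(T) = 81 (Y(T) = 9**2 = 81)
sqrt(M + Y((L(-2) - 2)**2)) = sqrt(10683 + 81) = sqrt(10764) = 6*sqrt(299)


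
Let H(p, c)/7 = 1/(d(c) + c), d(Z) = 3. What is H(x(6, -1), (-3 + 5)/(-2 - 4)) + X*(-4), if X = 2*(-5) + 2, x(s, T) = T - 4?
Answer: 277/8 ≈ 34.625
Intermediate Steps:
x(s, T) = -4 + T
X = -8 (X = -10 + 2 = -8)
H(p, c) = 7/(3 + c)
H(x(6, -1), (-3 + 5)/(-2 - 4)) + X*(-4) = 7/(3 + (-3 + 5)/(-2 - 4)) - 8*(-4) = 7/(3 + 2/(-6)) + 32 = 7/(3 + 2*(-⅙)) + 32 = 7/(3 - ⅓) + 32 = 7/(8/3) + 32 = 7*(3/8) + 32 = 21/8 + 32 = 277/8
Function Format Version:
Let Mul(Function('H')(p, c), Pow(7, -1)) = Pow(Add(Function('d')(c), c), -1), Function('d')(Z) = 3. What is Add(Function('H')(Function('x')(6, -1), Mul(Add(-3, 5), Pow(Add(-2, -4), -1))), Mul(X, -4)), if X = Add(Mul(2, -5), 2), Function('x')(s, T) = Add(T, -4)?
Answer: Rational(277, 8) ≈ 34.625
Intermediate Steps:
Function('x')(s, T) = Add(-4, T)
X = -8 (X = Add(-10, 2) = -8)
Function('H')(p, c) = Mul(7, Pow(Add(3, c), -1))
Add(Function('H')(Function('x')(6, -1), Mul(Add(-3, 5), Pow(Add(-2, -4), -1))), Mul(X, -4)) = Add(Mul(7, Pow(Add(3, Mul(Add(-3, 5), Pow(Add(-2, -4), -1))), -1)), Mul(-8, -4)) = Add(Mul(7, Pow(Add(3, Mul(2, Pow(-6, -1))), -1)), 32) = Add(Mul(7, Pow(Add(3, Mul(2, Rational(-1, 6))), -1)), 32) = Add(Mul(7, Pow(Add(3, Rational(-1, 3)), -1)), 32) = Add(Mul(7, Pow(Rational(8, 3), -1)), 32) = Add(Mul(7, Rational(3, 8)), 32) = Add(Rational(21, 8), 32) = Rational(277, 8)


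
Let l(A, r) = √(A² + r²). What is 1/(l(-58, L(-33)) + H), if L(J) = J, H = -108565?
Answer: -108565/11786354772 - √4453/11786354772 ≈ -9.2167e-6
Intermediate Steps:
1/(l(-58, L(-33)) + H) = 1/(√((-58)² + (-33)²) - 108565) = 1/(√(3364 + 1089) - 108565) = 1/(√4453 - 108565) = 1/(-108565 + √4453)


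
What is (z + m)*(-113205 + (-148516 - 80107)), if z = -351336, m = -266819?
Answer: 211302687340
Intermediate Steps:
(z + m)*(-113205 + (-148516 - 80107)) = (-351336 - 266819)*(-113205 + (-148516 - 80107)) = -618155*(-113205 - 228623) = -618155*(-341828) = 211302687340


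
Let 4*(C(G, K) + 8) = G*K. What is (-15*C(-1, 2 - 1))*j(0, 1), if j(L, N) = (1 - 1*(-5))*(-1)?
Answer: -1485/2 ≈ -742.50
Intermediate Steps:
j(L, N) = -6 (j(L, N) = (1 + 5)*(-1) = 6*(-1) = -6)
C(G, K) = -8 + G*K/4 (C(G, K) = -8 + (G*K)/4 = -8 + G*K/4)
(-15*C(-1, 2 - 1))*j(0, 1) = -15*(-8 + (1/4)*(-1)*(2 - 1))*(-6) = -15*(-8 + (1/4)*(-1)*1)*(-6) = -15*(-8 - 1/4)*(-6) = -15*(-33/4)*(-6) = (495/4)*(-6) = -1485/2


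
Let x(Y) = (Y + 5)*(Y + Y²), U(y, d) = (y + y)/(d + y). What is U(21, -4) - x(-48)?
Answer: 1649178/17 ≈ 97011.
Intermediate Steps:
U(y, d) = 2*y/(d + y) (U(y, d) = (2*y)/(d + y) = 2*y/(d + y))
x(Y) = (5 + Y)*(Y + Y²)
U(21, -4) - x(-48) = 2*21/(-4 + 21) - (-48)*(5 + (-48)² + 6*(-48)) = 2*21/17 - (-48)*(5 + 2304 - 288) = 2*21*(1/17) - (-48)*2021 = 42/17 - 1*(-97008) = 42/17 + 97008 = 1649178/17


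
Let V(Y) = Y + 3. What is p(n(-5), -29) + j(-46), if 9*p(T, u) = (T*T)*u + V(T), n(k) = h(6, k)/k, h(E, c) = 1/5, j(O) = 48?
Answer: 90607/1875 ≈ 48.324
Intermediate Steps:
V(Y) = 3 + Y
h(E, c) = 1/5
n(k) = 1/(5*k)
p(T, u) = 1/3 + T/9 + u*T**2/9 (p(T, u) = ((T*T)*u + (3 + T))/9 = (T**2*u + (3 + T))/9 = (u*T**2 + (3 + T))/9 = (3 + T + u*T**2)/9 = 1/3 + T/9 + u*T**2/9)
p(n(-5), -29) + j(-46) = (1/3 + ((1/5)/(-5))/9 + (1/9)*(-29)*((1/5)/(-5))**2) + 48 = (1/3 + ((1/5)*(-1/5))/9 + (1/9)*(-29)*((1/5)*(-1/5))**2) + 48 = (1/3 + (1/9)*(-1/25) + (1/9)*(-29)*(-1/25)**2) + 48 = (1/3 - 1/225 + (1/9)*(-29)*(1/625)) + 48 = (1/3 - 1/225 - 29/5625) + 48 = 607/1875 + 48 = 90607/1875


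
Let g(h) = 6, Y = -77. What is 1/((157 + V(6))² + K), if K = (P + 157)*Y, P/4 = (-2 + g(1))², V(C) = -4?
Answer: 1/6392 ≈ 0.00015645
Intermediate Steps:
P = 64 (P = 4*(-2 + 6)² = 4*4² = 4*16 = 64)
K = -17017 (K = (64 + 157)*(-77) = 221*(-77) = -17017)
1/((157 + V(6))² + K) = 1/((157 - 4)² - 17017) = 1/(153² - 17017) = 1/(23409 - 17017) = 1/6392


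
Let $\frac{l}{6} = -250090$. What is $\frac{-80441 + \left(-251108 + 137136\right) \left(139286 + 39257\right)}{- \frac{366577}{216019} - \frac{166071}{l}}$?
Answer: $\frac{7824465277574835340}{609951317} \approx 1.2828 \cdot 10^{10}$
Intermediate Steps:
$l = -1500540$ ($l = 6 \left(-250090\right) = -1500540$)
$\frac{-80441 + \left(-251108 + 137136\right) \left(139286 + 39257\right)}{- \frac{366577}{216019} - \frac{166071}{l}} = \frac{-80441 + \left(-251108 + 137136\right) \left(139286 + 39257\right)}{- \frac{366577}{216019} - \frac{166071}{-1500540}} = \frac{-80441 - 20348902796}{\left(-366577\right) \frac{1}{216019} - - \frac{197}{1780}} = \frac{-80441 - 20348902796}{- \frac{366577}{216019} + \frac{197}{1780}} = - \frac{20348983237}{- \frac{609951317}{384513820}} = \left(-20348983237\right) \left(- \frac{384513820}{609951317}\right) = \frac{7824465277574835340}{609951317}$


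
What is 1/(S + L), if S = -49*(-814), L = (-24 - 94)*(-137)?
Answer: 1/56052 ≈ 1.7841e-5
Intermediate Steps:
L = 16166 (L = -118*(-137) = 16166)
S = 39886 (S = -1*(-39886) = 39886)
1/(S + L) = 1/(39886 + 16166) = 1/56052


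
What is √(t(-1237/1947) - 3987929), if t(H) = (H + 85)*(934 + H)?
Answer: I*√14818977487223/1947 ≈ 1977.2*I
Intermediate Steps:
t(H) = (85 + H)*(934 + H)
√(t(-1237/1947) - 3987929) = √((79390 + (-1237/1947)² + 1019*(-1237/1947)) - 3987929) = √((79390 + 1530169/3790809 - 1260503/1947) - 3987929) = √(298499657338/3790809 - 3987929) = √(-14818977487223/3790809) = I*√14818977487223/1947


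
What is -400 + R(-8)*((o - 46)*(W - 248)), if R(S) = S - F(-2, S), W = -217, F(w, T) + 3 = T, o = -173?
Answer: 305105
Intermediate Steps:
F(w, T) = -3 + T
R(S) = 3 (R(S) = S - (-3 + S) = S + (3 - S) = 3)
-400 + R(-8)*((o - 46)*(W - 248)) = -400 + 3*((-173 - 46)*(-217 - 248)) = -400 + 3*(-219*(-465)) = -400 + 3*101835 = -400 + 305505 = 305105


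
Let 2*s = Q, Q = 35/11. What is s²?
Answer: 1225/484 ≈ 2.5310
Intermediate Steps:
Q = 35/11 (Q = 35*(1/11) = 35/11 ≈ 3.1818)
s = 35/22 (s = (½)*(35/11) = 35/22 ≈ 1.5909)
s² = (35/22)² = 1225/484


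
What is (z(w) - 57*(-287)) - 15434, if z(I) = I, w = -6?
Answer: 919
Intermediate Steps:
(z(w) - 57*(-287)) - 15434 = (-6 - 57*(-287)) - 15434 = (-6 + 16359) - 15434 = 16353 - 15434 = 919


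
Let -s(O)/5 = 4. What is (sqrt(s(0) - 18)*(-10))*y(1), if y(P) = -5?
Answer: 50*I*sqrt(38) ≈ 308.22*I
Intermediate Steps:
s(O) = -20 (s(O) = -5*4 = -20)
(sqrt(s(0) - 18)*(-10))*y(1) = (sqrt(-20 - 18)*(-10))*(-5) = (sqrt(-38)*(-10))*(-5) = ((I*sqrt(38))*(-10))*(-5) = -10*I*sqrt(38)*(-5) = 50*I*sqrt(38)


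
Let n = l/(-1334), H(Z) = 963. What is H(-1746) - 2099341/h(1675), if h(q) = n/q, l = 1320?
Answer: 469087376861/132 ≈ 3.5537e+9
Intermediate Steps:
n = -660/667 (n = 1320/(-1334) = 1320*(-1/1334) = -660/667 ≈ -0.98950)
h(q) = -660/(667*q)
H(-1746) - 2099341/h(1675) = 963 - 2099341/((-660/667/1675)) = 963 - 2099341/((-660/667*1/1675)) = 963 - 2099341/(-132/223445) = 963 - 2099341*(-223445/132) = 963 + 469087249745/132 = 469087376861/132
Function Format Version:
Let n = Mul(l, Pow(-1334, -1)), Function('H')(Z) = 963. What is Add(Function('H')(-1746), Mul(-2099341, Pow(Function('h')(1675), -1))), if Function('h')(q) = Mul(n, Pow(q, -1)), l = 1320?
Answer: Rational(469087376861, 132) ≈ 3.5537e+9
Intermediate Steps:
n = Rational(-660, 667) (n = Mul(1320, Pow(-1334, -1)) = Mul(1320, Rational(-1, 1334)) = Rational(-660, 667) ≈ -0.98950)
Function('h')(q) = Mul(Rational(-660, 667), Pow(q, -1))
Add(Function('H')(-1746), Mul(-2099341, Pow(Function('h')(1675), -1))) = Add(963, Mul(-2099341, Pow(Mul(Rational(-660, 667), Pow(1675, -1)), -1))) = Add(963, Mul(-2099341, Pow(Mul(Rational(-660, 667), Rational(1, 1675)), -1))) = Add(963, Mul(-2099341, Pow(Rational(-132, 223445), -1))) = Add(963, Mul(-2099341, Rational(-223445, 132))) = Add(963, Rational(469087249745, 132)) = Rational(469087376861, 132)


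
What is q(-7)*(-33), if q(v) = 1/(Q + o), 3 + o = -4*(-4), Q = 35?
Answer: -11/16 ≈ -0.68750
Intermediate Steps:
o = 13 (o = -3 - 4*(-4) = -3 + 16 = 13)
q(v) = 1/48 (q(v) = 1/(35 + 13) = 1/48)
q(-7)*(-33) = (1/48)*(-33) = -11/16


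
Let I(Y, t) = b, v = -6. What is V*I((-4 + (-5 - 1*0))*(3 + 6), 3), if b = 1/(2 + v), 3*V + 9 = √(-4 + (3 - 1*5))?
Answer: ¾ - I*√6/12 ≈ 0.75 - 0.20412*I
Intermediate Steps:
V = -3 + I*√6/3 (V = -3 + √(-4 + (3 - 1*5))/3 = -3 + √(-4 + (3 - 5))/3 = -3 + √(-4 - 2)/3 = -3 + √(-6)/3 = -3 + (I*√6)/3 = -3 + I*√6/3 ≈ -3.0 + 0.8165*I)
b = -¼ (b = 1/(2 - 6) = 1/(-4) = -¼ ≈ -0.25000)
I(Y, t) = -¼
V*I((-4 + (-5 - 1*0))*(3 + 6), 3) = (-3 + I*√6/3)*(-¼) = ¾ - I*√6/12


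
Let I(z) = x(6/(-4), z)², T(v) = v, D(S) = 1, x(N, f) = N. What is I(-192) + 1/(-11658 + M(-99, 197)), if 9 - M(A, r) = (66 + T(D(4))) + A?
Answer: 104549/46468 ≈ 2.2499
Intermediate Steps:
I(z) = 9/4 (I(z) = (6/(-4))² = (6*(-¼))² = (-3/2)² = 9/4)
M(A, r) = -58 - A (M(A, r) = 9 - ((66 + 1) + A) = 9 - (67 + A) = 9 + (-67 - A) = -58 - A)
I(-192) + 1/(-11658 + M(-99, 197)) = 9/4 + 1/(-11658 + (-58 - 1*(-99))) = 9/4 + 1/(-11658 + (-58 + 99)) = 9/4 + 1/(-11658 + 41) = 9/4 + 1/(-11617) = 9/4 - 1/11617 = 104549/46468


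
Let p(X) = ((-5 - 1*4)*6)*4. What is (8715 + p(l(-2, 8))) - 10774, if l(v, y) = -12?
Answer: -2275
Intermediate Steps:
p(X) = -216 (p(X) = ((-5 - 4)*6)*4 = -9*6*4 = -54*4 = -216)
(8715 + p(l(-2, 8))) - 10774 = (8715 - 216) - 10774 = 8499 - 10774 = -2275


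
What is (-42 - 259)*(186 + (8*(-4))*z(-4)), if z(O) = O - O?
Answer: -55986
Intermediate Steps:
z(O) = 0
(-42 - 259)*(186 + (8*(-4))*z(-4)) = (-42 - 259)*(186 + (8*(-4))*0) = -301*(186 - 32*0) = -301*(186 + 0) = -301*186 = -55986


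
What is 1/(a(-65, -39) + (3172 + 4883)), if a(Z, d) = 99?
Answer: 1/8154 ≈ 0.00012264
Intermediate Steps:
1/(a(-65, -39) + (3172 + 4883)) = 1/(99 + (3172 + 4883)) = 1/(99 + 8055) = 1/8154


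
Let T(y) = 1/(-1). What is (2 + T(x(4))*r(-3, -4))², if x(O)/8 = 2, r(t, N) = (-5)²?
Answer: 529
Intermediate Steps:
r(t, N) = 25
x(O) = 16 (x(O) = 8*2 = 16)
T(y) = -1
(2 + T(x(4))*r(-3, -4))² = (2 - 1*25)² = (2 - 25)² = (-23)² = 529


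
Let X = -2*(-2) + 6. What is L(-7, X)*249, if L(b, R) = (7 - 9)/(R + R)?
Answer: -249/10 ≈ -24.900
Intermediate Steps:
X = 10 (X = 4 + 6 = 10)
L(b, R) = -1/R (L(b, R) = -2*1/(2*R) = -1/R)
L(-7, X)*249 = -1/10*249 = -1*⅒*249 = -⅒*249 = -249/10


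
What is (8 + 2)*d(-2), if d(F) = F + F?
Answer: -40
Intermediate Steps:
d(F) = 2*F
(8 + 2)*d(-2) = (8 + 2)*(2*(-2)) = 10*(-4) = -40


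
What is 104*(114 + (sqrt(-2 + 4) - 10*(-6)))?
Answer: 18096 + 104*sqrt(2) ≈ 18243.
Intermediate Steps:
104*(114 + (sqrt(-2 + 4) - 10*(-6))) = 104*(114 + (sqrt(2) + 60)) = 104*(114 + (60 + sqrt(2))) = 104*(174 + sqrt(2)) = 18096 + 104*sqrt(2)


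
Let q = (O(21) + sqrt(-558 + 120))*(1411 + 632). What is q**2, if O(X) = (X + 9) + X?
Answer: 9028035387 + 425732598*I*sqrt(438) ≈ 9.028e+9 + 8.9099e+9*I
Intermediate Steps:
O(X) = 9 + 2*X (O(X) = (9 + X) + X = 9 + 2*X)
q = 104193 + 2043*I*sqrt(438) (q = ((9 + 2*21) + sqrt(-558 + 120))*(1411 + 632) = ((9 + 42) + sqrt(-438))*2043 = (51 + I*sqrt(438))*2043 = 104193 + 2043*I*sqrt(438) ≈ 1.0419e+5 + 42757.0*I)
q**2 = (104193 + 2043*I*sqrt(438))**2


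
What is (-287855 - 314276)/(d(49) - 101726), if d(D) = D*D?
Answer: 602131/99325 ≈ 6.0622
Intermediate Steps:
d(D) = D²
(-287855 - 314276)/(d(49) - 101726) = (-287855 - 314276)/(49² - 101726) = -602131/(2401 - 101726) = -602131/(-99325) = -602131*(-1/99325) = 602131/99325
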